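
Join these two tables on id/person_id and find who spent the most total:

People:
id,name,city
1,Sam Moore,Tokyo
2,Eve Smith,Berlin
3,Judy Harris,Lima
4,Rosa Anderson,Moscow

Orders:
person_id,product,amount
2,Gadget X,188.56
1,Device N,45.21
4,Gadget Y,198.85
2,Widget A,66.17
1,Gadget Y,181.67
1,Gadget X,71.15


Join on: people.id = orders.person_id

Joined rows:
  Eve Smith (Berlin) bought Gadget X for $188.56
  Sam Moore (Tokyo) bought Device N for $45.21
  Rosa Anderson (Moscow) bought Gadget Y for $198.85
  Eve Smith (Berlin) bought Widget A for $66.17
  Sam Moore (Tokyo) bought Gadget Y for $181.67
  Sam Moore (Tokyo) bought Gadget X for $71.15

Total per person:
  Sam Moore: $298.03
  Eve Smith: $254.73
  Rosa Anderson: $198.85

Top spender: Sam Moore ($298.03)

Sam Moore ($298.03)


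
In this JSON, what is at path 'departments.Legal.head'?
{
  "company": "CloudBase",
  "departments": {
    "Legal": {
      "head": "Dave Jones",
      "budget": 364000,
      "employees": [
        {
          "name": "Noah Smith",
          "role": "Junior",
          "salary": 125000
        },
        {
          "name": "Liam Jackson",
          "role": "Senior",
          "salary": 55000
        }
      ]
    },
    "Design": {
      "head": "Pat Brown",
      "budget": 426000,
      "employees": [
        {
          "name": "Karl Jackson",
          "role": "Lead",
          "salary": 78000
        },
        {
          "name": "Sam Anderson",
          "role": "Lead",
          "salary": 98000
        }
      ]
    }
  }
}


Path: departments.Legal.head

Navigate:
  -> departments
  -> Legal
  -> head = 'Dave Jones'

Dave Jones


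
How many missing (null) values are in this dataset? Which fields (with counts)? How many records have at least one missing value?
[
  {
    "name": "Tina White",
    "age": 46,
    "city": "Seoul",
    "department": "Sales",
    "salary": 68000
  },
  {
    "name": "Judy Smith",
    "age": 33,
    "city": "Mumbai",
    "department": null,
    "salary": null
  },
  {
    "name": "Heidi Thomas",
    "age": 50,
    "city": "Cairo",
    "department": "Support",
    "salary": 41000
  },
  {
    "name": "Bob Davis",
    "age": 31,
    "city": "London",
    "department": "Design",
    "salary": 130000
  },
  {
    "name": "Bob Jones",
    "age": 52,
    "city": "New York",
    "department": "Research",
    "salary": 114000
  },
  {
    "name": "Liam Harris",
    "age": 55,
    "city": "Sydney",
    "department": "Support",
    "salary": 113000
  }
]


Checking for missing (null) values in 6 records:

  Tina White: complete
  Judy Smith: department, salary
  Heidi Thomas: complete
  Bob Davis: complete
  Bob Jones: complete
  Liam Harris: complete

Per field:
  name: 0 missing
  age: 0 missing
  city: 0 missing
  department: 1 missing
  salary: 1 missing

Total missing values: 2
Records with any missing: 1

2 missing values (department: 1, salary: 1); 1 incomplete records


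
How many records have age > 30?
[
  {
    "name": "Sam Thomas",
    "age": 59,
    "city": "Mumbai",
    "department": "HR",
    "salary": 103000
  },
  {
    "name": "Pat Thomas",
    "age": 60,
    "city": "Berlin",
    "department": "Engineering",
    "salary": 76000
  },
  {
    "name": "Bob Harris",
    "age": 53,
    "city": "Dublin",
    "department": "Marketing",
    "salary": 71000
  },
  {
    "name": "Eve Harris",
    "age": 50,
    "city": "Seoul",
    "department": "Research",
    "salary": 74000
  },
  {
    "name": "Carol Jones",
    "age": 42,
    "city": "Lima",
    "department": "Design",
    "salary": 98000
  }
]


Data: 5 records
Condition: age > 30

Checking each record:
  Sam Thomas: 59 MATCH
  Pat Thomas: 60 MATCH
  Bob Harris: 53 MATCH
  Eve Harris: 50 MATCH
  Carol Jones: 42 MATCH

Count: 5

5


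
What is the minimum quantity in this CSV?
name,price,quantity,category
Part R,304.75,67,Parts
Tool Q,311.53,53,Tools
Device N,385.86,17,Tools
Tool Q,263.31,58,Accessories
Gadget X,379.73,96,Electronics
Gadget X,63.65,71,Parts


Computing minimum quantity:
Values: [67, 53, 17, 58, 96, 71]
Min = 17

17


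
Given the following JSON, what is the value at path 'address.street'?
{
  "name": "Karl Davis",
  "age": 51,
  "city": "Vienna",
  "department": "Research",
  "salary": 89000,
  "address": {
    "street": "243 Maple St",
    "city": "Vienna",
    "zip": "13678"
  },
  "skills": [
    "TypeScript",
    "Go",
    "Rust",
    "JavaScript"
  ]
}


Query: address.street
Path: address -> street
Value: 243 Maple St

243 Maple St


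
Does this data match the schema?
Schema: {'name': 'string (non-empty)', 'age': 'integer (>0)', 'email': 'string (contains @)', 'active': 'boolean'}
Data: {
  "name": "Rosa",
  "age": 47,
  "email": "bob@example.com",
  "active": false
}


Validating each field against schema:
  name: OK (non-empty string)
  age: OK (positive integer)
  email: OK (string with @)
  active: OK (boolean)

Result: VALID

VALID


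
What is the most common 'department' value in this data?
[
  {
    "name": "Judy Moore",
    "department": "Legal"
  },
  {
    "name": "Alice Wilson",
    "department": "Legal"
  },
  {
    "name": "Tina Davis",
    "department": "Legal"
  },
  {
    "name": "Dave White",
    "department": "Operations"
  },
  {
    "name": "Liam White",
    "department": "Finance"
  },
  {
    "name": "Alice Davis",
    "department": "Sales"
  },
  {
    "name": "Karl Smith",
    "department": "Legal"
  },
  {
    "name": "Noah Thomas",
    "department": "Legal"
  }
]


Counting 'department' values across 8 records:

  Legal: 5 #####
  Operations: 1 #
  Finance: 1 #
  Sales: 1 #

Most common: Legal (5 times)

Legal (5 times)


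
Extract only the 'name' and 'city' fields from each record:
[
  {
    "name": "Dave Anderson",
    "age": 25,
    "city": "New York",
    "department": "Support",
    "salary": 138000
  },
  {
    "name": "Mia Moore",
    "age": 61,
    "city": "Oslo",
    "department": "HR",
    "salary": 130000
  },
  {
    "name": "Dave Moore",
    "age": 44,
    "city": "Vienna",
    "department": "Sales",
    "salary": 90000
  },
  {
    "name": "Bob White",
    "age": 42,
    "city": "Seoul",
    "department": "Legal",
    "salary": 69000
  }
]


Original: 4 records with fields: name, age, city, department, salary
Keep: ['name', 'city']
Drop: ['age', 'department', 'salary']
Result: 4 records, 2 fields each

[
  {
    "name": "Dave Anderson",
    "city": "New York"
  },
  {
    "name": "Mia Moore",
    "city": "Oslo"
  },
  {
    "name": "Dave Moore",
    "city": "Vienna"
  },
  {
    "name": "Bob White",
    "city": "Seoul"
  }
]


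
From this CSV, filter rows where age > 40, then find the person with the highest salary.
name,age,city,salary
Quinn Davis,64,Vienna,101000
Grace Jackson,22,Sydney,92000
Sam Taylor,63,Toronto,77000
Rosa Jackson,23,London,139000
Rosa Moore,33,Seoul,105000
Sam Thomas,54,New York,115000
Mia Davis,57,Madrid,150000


Filter: age > 40
Sort by: salary (descending)

Filtered records (4):
  Mia Davis, age 57, salary $150000
  Sam Thomas, age 54, salary $115000
  Quinn Davis, age 64, salary $101000
  Sam Taylor, age 63, salary $77000

Highest salary: Mia Davis ($150000)

Mia Davis


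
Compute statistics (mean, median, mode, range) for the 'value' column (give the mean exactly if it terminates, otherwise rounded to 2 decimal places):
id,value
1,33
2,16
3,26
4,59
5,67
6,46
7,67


Data: [33, 16, 26, 59, 67, 46, 67]
Count: 7
Sum: 314
Mean: 314/7 ≈ 44.86 (rounded to 2 decimal places)
Sorted: [16, 26, 33, 46, 59, 67, 67]
Median: 46.0
Mode: 67 (2 times)
Range: 67 - 16 = 51
Min: 16, Max: 67

mean≈44.86, median=46.0, mode=67, range=51


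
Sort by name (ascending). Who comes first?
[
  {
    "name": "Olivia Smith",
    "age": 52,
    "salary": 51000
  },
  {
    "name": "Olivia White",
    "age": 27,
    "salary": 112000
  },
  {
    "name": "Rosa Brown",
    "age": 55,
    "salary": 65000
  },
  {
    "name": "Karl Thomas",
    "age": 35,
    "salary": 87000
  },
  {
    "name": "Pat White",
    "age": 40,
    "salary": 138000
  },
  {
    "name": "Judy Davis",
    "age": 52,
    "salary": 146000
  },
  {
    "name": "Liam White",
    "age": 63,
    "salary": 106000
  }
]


Sort by: name (ascending)

Sorted order:
  1. Judy Davis (name = Judy Davis)
  2. Karl Thomas (name = Karl Thomas)
  3. Liam White (name = Liam White)
  4. Olivia Smith (name = Olivia Smith)
  5. Olivia White (name = Olivia White)
  6. Pat White (name = Pat White)
  7. Rosa Brown (name = Rosa Brown)

First: Judy Davis

Judy Davis


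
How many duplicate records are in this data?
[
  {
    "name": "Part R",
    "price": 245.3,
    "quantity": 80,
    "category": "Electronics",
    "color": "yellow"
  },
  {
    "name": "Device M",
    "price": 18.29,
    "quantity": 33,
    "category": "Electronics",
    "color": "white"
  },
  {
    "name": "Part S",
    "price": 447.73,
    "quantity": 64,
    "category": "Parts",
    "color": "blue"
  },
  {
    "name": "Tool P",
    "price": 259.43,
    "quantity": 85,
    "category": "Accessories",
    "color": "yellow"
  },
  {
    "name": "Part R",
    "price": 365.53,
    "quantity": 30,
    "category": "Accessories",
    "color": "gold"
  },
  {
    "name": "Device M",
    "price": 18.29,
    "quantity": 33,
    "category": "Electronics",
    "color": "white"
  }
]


Checking 6 records for duplicates:

  Row 1: Part R ($245.3, qty 80)
  Row 2: Device M ($18.29, qty 33)
  Row 3: Part S ($447.73, qty 64)
  Row 4: Tool P ($259.43, qty 85)
  Row 5: Part R ($365.53, qty 30)
  Row 6: Device M ($18.29, qty 33) <-- DUPLICATE

Duplicates found: 1
Unique records: 5

1 duplicates, 5 unique


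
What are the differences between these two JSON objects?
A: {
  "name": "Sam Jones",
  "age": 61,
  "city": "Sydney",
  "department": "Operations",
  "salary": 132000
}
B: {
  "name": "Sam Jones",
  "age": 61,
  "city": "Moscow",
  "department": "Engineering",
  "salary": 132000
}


Comparing each field (in key order):
  name: same
  age: same
  city: DIFFERENT
  department: DIFFERENT
  salary: same
Differences:
  city: Sydney -> Moscow
  department: Operations -> Engineering

2 field(s) changed

2 changes: city, department


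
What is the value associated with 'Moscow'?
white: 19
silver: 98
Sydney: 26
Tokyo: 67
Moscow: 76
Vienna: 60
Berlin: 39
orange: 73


Looking up key 'Moscow'
Value: 76

76


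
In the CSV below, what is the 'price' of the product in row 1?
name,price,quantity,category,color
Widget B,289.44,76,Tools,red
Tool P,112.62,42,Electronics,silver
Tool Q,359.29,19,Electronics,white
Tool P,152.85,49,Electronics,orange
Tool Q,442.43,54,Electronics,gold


Query: Row 1 ('Widget B'), column 'price'
Value: 289.44

289.44


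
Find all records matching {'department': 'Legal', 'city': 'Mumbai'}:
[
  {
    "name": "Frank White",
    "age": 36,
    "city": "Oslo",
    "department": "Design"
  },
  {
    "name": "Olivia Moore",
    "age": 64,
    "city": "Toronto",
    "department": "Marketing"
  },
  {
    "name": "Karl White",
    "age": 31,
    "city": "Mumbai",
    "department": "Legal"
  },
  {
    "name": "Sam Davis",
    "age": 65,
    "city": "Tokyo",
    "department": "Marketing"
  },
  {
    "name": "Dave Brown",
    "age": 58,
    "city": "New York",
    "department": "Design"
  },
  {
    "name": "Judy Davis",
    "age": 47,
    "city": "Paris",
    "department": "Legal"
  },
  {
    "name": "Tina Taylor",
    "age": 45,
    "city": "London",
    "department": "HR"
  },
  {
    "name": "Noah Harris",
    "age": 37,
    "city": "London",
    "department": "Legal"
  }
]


Search criteria: {'department': 'Legal', 'city': 'Mumbai'}

Checking 8 records:
  Frank White: {department: Design, city: Oslo}
  Olivia Moore: {department: Marketing, city: Toronto}
  Karl White: {department: Legal, city: Mumbai} <-- MATCH
  Sam Davis: {department: Marketing, city: Tokyo}
  Dave Brown: {department: Design, city: New York}
  Judy Davis: {department: Legal, city: Paris}
  Tina Taylor: {department: HR, city: London}
  Noah Harris: {department: Legal, city: London}

Matches: ["Karl White"]

["Karl White"]


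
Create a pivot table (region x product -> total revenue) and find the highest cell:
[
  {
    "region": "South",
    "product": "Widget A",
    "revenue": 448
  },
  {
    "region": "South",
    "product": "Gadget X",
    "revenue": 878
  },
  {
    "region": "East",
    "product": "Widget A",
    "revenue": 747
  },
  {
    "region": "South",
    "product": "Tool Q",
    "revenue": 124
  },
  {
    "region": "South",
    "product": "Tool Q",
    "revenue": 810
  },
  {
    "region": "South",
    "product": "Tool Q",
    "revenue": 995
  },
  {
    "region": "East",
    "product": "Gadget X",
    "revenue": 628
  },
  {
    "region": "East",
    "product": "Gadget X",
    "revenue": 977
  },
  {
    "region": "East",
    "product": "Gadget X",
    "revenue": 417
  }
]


Pivot: region (rows) x product (columns) -> total revenue

     Gadget X      Tool Q        Widget A    
East          2022             0           747  
South          878          1929           448  

Highest: East / Gadget X = $2022

East / Gadget X = $2022


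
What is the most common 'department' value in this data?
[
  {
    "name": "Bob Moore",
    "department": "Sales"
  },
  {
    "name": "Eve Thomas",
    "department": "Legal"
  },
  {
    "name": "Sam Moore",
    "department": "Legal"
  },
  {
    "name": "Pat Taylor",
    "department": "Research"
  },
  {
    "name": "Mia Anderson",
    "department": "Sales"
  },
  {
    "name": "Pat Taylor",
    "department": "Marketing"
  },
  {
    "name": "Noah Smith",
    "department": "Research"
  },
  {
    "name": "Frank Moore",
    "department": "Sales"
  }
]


Counting 'department' values across 8 records:

  Sales: 3 ###
  Legal: 2 ##
  Research: 2 ##
  Marketing: 1 #

Most common: Sales (3 times)

Sales (3 times)


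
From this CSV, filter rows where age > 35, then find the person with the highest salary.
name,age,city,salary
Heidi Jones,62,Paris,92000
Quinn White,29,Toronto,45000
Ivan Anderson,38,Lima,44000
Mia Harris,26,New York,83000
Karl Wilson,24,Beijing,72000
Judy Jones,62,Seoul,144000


Filter: age > 35
Sort by: salary (descending)

Filtered records (3):
  Judy Jones, age 62, salary $144000
  Heidi Jones, age 62, salary $92000
  Ivan Anderson, age 38, salary $44000

Highest salary: Judy Jones ($144000)

Judy Jones


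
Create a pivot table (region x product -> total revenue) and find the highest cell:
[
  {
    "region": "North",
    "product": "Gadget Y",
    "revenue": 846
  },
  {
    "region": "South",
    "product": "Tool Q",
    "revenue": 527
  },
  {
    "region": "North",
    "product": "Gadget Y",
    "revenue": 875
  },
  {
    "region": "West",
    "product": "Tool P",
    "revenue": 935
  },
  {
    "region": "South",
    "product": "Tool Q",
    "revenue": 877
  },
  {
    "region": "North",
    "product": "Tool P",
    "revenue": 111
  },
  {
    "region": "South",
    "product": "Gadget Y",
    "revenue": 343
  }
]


Pivot: region (rows) x product (columns) -> total revenue

     Gadget Y      Tool P        Tool Q      
North         1721           111             0  
South          343             0          1404  
West             0           935             0  

Highest: North / Gadget Y = $1721

North / Gadget Y = $1721


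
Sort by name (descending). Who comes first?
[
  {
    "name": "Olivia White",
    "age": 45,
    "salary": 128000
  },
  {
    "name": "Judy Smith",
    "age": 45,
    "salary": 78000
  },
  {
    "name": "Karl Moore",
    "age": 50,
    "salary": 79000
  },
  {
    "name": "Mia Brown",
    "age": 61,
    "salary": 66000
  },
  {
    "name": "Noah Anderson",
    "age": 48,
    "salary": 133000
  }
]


Sort by: name (descending)

Sorted order:
  1. Olivia White (name = Olivia White)
  2. Noah Anderson (name = Noah Anderson)
  3. Mia Brown (name = Mia Brown)
  4. Karl Moore (name = Karl Moore)
  5. Judy Smith (name = Judy Smith)

First: Olivia White

Olivia White


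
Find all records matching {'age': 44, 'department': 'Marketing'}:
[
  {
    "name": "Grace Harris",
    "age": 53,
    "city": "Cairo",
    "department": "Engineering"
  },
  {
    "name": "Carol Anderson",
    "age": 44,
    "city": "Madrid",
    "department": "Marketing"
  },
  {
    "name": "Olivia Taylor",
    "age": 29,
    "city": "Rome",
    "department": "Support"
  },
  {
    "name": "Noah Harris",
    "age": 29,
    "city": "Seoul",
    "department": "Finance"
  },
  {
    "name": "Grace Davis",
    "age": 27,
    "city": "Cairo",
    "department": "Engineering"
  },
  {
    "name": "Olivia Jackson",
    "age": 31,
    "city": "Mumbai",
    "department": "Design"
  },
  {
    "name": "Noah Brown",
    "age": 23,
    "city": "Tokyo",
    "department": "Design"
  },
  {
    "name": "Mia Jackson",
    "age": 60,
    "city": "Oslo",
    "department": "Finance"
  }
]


Search criteria: {'age': 44, 'department': 'Marketing'}

Checking 8 records:
  Grace Harris: {age: 53, department: Engineering}
  Carol Anderson: {age: 44, department: Marketing} <-- MATCH
  Olivia Taylor: {age: 29, department: Support}
  Noah Harris: {age: 29, department: Finance}
  Grace Davis: {age: 27, department: Engineering}
  Olivia Jackson: {age: 31, department: Design}
  Noah Brown: {age: 23, department: Design}
  Mia Jackson: {age: 60, department: Finance}

Matches: ["Carol Anderson"]

["Carol Anderson"]


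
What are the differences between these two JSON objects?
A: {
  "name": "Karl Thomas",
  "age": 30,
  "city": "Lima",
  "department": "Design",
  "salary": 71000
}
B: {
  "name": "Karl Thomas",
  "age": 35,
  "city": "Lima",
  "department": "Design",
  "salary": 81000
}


Comparing each field (in key order):
  name: same
  age: DIFFERENT
  city: same
  department: same
  salary: DIFFERENT
Differences:
  age: 30 -> 35
  salary: 71000 -> 81000

2 field(s) changed

2 changes: age, salary


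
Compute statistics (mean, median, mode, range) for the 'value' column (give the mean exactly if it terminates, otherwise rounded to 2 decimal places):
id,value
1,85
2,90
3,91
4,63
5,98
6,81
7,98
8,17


Data: [85, 90, 91, 63, 98, 81, 98, 17]
Count: 8
Sum: 623
Mean: 623/8 = 77.875
Sorted: [17, 63, 81, 85, 90, 91, 98, 98]
Median: 87.5
Mode: 98 (2 times)
Range: 98 - 17 = 81
Min: 17, Max: 98

mean=77.875, median=87.5, mode=98, range=81


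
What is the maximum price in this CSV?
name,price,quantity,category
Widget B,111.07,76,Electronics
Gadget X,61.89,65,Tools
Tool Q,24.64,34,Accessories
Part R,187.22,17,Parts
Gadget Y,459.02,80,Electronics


Computing maximum price:
Values: [111.07, 61.89, 24.64, 187.22, 459.02]
Max = 459.02

459.02


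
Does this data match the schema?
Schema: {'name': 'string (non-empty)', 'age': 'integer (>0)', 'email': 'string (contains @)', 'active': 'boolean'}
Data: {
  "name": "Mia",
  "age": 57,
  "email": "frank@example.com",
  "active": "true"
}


Validating each field against schema:
  name: OK (non-empty string)
  age: OK (positive integer)
  email: OK (string with @)
  active: FAIL ("true" is not a boolean)

Result: INVALID (1 error: active)

INVALID (1 error: active)


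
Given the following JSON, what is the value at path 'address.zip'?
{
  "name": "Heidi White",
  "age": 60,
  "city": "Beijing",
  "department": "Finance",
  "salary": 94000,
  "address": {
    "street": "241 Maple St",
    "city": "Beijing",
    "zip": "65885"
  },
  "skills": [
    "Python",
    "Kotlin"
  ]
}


Query: address.zip
Path: address -> zip
Value: 65885

65885


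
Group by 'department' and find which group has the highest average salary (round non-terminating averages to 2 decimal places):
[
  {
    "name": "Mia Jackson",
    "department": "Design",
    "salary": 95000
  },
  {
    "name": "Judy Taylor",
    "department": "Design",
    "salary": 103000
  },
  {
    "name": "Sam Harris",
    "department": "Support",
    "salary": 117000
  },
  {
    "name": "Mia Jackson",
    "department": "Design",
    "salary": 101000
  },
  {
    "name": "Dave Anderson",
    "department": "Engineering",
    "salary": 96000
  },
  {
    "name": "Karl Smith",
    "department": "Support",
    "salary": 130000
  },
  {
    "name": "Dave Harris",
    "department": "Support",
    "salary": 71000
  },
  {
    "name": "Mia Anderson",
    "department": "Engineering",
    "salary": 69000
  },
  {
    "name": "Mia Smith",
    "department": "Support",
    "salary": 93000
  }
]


Group by: department

Groups:
  Design: 3 people, avg salary = 299000/3 ≈ $99666.67
  Engineering: 2 people, avg salary = 165000/2 = $82500
  Support: 4 people, avg salary = 411000/4 = $102750

Highest average salary: Support ($102750)

Support ($102750)


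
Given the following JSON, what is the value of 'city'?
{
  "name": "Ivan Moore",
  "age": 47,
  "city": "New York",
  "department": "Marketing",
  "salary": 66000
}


Looking up field 'city'
Value: New York

New York


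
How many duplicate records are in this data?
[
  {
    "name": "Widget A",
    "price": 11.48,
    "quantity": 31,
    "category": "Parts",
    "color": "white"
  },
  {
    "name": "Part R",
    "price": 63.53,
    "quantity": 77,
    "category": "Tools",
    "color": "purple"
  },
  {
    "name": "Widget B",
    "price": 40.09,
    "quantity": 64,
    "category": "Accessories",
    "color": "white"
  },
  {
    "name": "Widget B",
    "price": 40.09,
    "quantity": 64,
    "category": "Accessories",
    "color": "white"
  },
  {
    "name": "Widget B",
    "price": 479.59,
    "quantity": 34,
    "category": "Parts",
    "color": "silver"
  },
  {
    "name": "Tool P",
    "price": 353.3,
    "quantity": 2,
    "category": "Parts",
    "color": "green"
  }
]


Checking 6 records for duplicates:

  Row 1: Widget A ($11.48, qty 31)
  Row 2: Part R ($63.53, qty 77)
  Row 3: Widget B ($40.09, qty 64)
  Row 4: Widget B ($40.09, qty 64) <-- DUPLICATE
  Row 5: Widget B ($479.59, qty 34)
  Row 6: Tool P ($353.3, qty 2)

Duplicates found: 1
Unique records: 5

1 duplicates, 5 unique


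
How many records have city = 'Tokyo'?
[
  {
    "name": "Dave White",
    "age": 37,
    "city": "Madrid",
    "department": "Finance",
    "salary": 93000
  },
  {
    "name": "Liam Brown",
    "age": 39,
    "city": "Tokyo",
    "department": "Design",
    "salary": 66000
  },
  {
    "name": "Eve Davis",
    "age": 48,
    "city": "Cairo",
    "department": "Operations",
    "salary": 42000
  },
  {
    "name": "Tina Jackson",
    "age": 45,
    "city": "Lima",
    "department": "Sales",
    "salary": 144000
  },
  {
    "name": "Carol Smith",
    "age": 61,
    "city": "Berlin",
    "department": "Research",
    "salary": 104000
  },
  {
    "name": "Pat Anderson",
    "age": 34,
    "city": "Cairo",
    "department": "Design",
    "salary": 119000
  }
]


Data: 6 records
Condition: city = 'Tokyo'

Checking each record:
  Dave White: Madrid
  Liam Brown: Tokyo MATCH
  Eve Davis: Cairo
  Tina Jackson: Lima
  Carol Smith: Berlin
  Pat Anderson: Cairo

Count: 1

1


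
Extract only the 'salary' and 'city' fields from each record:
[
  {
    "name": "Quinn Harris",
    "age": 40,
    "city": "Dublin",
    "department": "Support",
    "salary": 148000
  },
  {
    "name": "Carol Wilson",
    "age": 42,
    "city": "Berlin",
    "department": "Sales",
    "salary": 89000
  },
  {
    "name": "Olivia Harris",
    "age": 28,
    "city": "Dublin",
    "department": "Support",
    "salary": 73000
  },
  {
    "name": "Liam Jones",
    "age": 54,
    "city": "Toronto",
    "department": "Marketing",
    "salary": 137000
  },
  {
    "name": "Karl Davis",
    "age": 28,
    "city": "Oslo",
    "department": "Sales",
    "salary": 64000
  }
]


Original: 5 records with fields: name, age, city, department, salary
Keep: ['salary', 'city']
Drop: ['name', 'age', 'department']
Result: 5 records, 2 fields each

[
  {
    "salary": 148000,
    "city": "Dublin"
  },
  {
    "salary": 89000,
    "city": "Berlin"
  },
  {
    "salary": 73000,
    "city": "Dublin"
  },
  {
    "salary": 137000,
    "city": "Toronto"
  },
  {
    "salary": 64000,
    "city": "Oslo"
  }
]


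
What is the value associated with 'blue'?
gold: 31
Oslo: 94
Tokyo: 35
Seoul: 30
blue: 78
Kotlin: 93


Looking up key 'blue'
Value: 78

78


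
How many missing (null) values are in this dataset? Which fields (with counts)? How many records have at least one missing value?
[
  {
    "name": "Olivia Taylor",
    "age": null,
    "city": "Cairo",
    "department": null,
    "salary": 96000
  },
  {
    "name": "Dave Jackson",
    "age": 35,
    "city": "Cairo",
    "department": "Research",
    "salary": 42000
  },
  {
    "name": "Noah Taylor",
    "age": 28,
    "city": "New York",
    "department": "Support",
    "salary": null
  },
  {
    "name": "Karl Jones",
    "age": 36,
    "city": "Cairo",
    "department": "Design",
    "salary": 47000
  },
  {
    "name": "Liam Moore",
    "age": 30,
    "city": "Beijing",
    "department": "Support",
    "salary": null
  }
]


Checking for missing (null) values in 5 records:

  Olivia Taylor: age, department
  Dave Jackson: complete
  Noah Taylor: salary
  Karl Jones: complete
  Liam Moore: salary

Per field:
  name: 0 missing
  age: 1 missing
  city: 0 missing
  department: 1 missing
  salary: 2 missing

Total missing values: 4
Records with any missing: 3

4 missing values (age: 1, department: 1, salary: 2); 3 incomplete records


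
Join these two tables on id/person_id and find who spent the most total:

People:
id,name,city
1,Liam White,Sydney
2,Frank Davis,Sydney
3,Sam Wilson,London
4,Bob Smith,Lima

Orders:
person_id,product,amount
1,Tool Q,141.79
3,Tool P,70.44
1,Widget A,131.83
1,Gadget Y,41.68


Join on: people.id = orders.person_id

Joined rows:
  Liam White (Sydney) bought Tool Q for $141.79
  Sam Wilson (London) bought Tool P for $70.44
  Liam White (Sydney) bought Widget A for $131.83
  Liam White (Sydney) bought Gadget Y for $41.68

Total per person:
  Liam White: $315.30
  Sam Wilson: $70.44

Top spender: Liam White ($315.30)

Liam White ($315.30)


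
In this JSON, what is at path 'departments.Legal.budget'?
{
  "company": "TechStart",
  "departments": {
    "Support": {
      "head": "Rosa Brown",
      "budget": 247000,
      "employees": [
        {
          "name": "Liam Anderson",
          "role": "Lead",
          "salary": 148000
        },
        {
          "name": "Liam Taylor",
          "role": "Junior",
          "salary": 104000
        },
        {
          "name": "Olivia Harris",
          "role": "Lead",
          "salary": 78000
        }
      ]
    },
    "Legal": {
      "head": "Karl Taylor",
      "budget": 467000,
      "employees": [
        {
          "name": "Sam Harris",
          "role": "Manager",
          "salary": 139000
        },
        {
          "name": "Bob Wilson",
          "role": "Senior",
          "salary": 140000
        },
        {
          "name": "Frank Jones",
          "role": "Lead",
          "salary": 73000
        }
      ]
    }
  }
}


Path: departments.Legal.budget

Navigate:
  -> departments
  -> Legal
  -> budget = 467000

467000


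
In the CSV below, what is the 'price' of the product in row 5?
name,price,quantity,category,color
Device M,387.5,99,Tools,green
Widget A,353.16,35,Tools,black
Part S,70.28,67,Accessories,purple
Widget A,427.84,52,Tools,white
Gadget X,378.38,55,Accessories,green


Query: Row 5 ('Gadget X'), column 'price'
Value: 378.38

378.38


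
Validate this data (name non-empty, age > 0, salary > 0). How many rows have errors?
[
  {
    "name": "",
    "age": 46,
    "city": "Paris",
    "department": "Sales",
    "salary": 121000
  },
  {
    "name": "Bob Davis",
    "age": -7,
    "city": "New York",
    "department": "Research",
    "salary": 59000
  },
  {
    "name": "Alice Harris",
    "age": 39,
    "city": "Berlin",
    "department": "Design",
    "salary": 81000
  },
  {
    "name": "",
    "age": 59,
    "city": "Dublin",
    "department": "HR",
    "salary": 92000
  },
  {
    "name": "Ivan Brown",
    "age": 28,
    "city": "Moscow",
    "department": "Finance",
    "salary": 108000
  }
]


Validating 5 records:
Rules: name non-empty, age > 0, salary > 0

  Row 1 (???): empty name
  Row 2 (Bob Davis): negative age: -7
  Row 3 (Alice Harris): OK
  Row 4 (???): empty name
  Row 5 (Ivan Brown): OK

Total errors: 3

3 errors


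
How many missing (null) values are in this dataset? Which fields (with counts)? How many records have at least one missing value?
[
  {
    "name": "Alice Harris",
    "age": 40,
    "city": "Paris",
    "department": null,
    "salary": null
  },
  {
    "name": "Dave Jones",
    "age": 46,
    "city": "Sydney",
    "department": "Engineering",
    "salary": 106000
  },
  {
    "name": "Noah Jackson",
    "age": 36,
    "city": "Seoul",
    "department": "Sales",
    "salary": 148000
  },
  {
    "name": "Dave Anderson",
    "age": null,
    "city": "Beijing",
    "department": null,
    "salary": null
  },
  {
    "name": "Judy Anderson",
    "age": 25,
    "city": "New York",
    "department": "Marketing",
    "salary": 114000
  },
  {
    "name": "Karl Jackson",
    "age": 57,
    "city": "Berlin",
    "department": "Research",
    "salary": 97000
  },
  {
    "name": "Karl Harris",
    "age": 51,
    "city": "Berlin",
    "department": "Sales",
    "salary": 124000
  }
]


Checking for missing (null) values in 7 records:

  Alice Harris: department, salary
  Dave Jones: complete
  Noah Jackson: complete
  Dave Anderson: age, department, salary
  Judy Anderson: complete
  Karl Jackson: complete
  Karl Harris: complete

Per field:
  name: 0 missing
  age: 1 missing
  city: 0 missing
  department: 2 missing
  salary: 2 missing

Total missing values: 5
Records with any missing: 2

5 missing values (age: 1, department: 2, salary: 2); 2 incomplete records


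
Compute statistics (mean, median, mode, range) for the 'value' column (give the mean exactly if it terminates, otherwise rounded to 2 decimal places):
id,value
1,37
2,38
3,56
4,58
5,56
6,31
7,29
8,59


Data: [37, 38, 56, 58, 56, 31, 29, 59]
Count: 8
Sum: 364
Mean: 364/8 = 45.5
Sorted: [29, 31, 37, 38, 56, 56, 58, 59]
Median: 47.0
Mode: 56 (2 times)
Range: 59 - 29 = 30
Min: 29, Max: 59

mean=45.5, median=47.0, mode=56, range=30


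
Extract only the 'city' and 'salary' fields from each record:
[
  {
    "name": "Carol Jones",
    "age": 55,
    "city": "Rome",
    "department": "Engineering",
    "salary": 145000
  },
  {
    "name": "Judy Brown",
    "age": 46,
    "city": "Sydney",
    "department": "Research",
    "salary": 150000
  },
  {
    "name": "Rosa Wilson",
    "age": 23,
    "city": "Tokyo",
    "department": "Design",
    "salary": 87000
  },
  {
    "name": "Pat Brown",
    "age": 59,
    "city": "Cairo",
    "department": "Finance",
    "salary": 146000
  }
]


Original: 4 records with fields: name, age, city, department, salary
Keep: ['city', 'salary']
Drop: ['name', 'age', 'department']
Result: 4 records, 2 fields each

[
  {
    "city": "Rome",
    "salary": 145000
  },
  {
    "city": "Sydney",
    "salary": 150000
  },
  {
    "city": "Tokyo",
    "salary": 87000
  },
  {
    "city": "Cairo",
    "salary": 146000
  }
]


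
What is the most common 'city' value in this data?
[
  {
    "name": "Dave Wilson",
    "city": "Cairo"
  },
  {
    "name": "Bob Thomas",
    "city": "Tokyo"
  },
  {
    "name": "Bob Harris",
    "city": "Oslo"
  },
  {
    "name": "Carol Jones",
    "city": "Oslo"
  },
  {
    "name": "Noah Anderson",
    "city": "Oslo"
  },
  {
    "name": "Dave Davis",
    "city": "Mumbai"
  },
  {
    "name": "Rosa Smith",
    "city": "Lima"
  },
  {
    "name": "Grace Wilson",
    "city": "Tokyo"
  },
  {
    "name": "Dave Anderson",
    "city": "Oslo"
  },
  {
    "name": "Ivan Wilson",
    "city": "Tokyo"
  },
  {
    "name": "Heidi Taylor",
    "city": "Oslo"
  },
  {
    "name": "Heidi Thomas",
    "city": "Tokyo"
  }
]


Counting 'city' values across 12 records:

  Oslo: 5 #####
  Tokyo: 4 ####
  Cairo: 1 #
  Mumbai: 1 #
  Lima: 1 #

Most common: Oslo (5 times)

Oslo (5 times)


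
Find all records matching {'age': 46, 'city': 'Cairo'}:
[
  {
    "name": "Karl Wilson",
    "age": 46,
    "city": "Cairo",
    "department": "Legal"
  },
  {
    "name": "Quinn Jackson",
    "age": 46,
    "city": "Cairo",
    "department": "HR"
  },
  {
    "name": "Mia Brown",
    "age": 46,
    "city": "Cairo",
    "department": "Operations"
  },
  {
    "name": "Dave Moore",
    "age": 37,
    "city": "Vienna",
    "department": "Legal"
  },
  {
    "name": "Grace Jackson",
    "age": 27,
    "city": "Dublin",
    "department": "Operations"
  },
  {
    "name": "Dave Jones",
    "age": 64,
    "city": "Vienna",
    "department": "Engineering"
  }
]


Search criteria: {'age': 46, 'city': 'Cairo'}

Checking 6 records:
  Karl Wilson: {age: 46, city: Cairo} <-- MATCH
  Quinn Jackson: {age: 46, city: Cairo} <-- MATCH
  Mia Brown: {age: 46, city: Cairo} <-- MATCH
  Dave Moore: {age: 37, city: Vienna}
  Grace Jackson: {age: 27, city: Dublin}
  Dave Jones: {age: 64, city: Vienna}

Matches: ["Karl Wilson", "Quinn Jackson", "Mia Brown"]

["Karl Wilson", "Quinn Jackson", "Mia Brown"]


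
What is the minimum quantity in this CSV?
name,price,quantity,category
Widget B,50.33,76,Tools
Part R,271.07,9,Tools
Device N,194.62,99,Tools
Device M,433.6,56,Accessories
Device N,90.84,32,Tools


Computing minimum quantity:
Values: [76, 9, 99, 56, 32]
Min = 9

9


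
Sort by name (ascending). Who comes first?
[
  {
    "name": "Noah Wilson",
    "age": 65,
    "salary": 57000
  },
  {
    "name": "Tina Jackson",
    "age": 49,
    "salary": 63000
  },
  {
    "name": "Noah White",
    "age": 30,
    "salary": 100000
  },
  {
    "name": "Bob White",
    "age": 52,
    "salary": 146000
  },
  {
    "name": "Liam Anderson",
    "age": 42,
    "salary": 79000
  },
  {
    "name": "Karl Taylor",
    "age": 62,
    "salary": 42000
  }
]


Sort by: name (ascending)

Sorted order:
  1. Bob White (name = Bob White)
  2. Karl Taylor (name = Karl Taylor)
  3. Liam Anderson (name = Liam Anderson)
  4. Noah White (name = Noah White)
  5. Noah Wilson (name = Noah Wilson)
  6. Tina Jackson (name = Tina Jackson)

First: Bob White

Bob White


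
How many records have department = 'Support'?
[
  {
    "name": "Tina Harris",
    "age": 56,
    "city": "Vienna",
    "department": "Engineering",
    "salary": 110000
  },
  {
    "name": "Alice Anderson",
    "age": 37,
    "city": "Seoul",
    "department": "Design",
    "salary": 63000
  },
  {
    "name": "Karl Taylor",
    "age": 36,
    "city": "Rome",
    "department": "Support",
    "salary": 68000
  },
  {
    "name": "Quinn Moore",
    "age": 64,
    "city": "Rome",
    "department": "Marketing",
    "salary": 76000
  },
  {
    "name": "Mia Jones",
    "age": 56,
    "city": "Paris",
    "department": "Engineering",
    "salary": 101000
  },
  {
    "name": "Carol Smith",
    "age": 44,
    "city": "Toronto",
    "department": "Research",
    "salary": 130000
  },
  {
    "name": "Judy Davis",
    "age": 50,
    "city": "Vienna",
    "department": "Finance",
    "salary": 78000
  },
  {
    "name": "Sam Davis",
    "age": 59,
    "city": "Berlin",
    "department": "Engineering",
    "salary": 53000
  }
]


Data: 8 records
Condition: department = 'Support'

Checking each record:
  Tina Harris: Engineering
  Alice Anderson: Design
  Karl Taylor: Support MATCH
  Quinn Moore: Marketing
  Mia Jones: Engineering
  Carol Smith: Research
  Judy Davis: Finance
  Sam Davis: Engineering

Count: 1

1


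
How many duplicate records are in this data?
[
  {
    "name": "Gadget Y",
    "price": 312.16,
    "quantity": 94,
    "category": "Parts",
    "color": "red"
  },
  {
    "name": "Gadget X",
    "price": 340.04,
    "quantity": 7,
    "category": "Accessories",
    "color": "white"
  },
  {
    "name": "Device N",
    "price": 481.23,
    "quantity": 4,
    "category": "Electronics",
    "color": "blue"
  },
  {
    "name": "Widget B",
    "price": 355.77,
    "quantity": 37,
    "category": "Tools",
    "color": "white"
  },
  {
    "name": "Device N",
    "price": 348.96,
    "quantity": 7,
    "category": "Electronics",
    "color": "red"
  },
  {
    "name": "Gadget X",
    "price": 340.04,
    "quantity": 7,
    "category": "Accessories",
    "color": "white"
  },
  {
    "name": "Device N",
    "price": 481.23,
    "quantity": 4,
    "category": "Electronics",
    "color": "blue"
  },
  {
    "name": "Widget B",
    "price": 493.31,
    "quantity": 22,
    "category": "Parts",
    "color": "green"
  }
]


Checking 8 records for duplicates:

  Row 1: Gadget Y ($312.16, qty 94)
  Row 2: Gadget X ($340.04, qty 7)
  Row 3: Device N ($481.23, qty 4)
  Row 4: Widget B ($355.77, qty 37)
  Row 5: Device N ($348.96, qty 7)
  Row 6: Gadget X ($340.04, qty 7) <-- DUPLICATE
  Row 7: Device N ($481.23, qty 4) <-- DUPLICATE
  Row 8: Widget B ($493.31, qty 22)

Duplicates found: 2
Unique records: 6

2 duplicates, 6 unique


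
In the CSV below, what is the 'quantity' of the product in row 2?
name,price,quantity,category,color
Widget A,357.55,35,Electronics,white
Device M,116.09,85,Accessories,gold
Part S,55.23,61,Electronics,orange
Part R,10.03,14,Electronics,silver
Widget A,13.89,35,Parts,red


Query: Row 2 ('Device M'), column 'quantity'
Value: 85

85


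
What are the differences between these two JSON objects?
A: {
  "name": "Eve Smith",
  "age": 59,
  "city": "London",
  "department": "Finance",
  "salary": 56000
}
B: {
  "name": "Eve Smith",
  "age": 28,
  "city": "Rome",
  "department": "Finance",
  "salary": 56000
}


Comparing each field (in key order):
  name: same
  age: DIFFERENT
  city: DIFFERENT
  department: same
  salary: same
Differences:
  age: 59 -> 28
  city: London -> Rome

2 field(s) changed

2 changes: age, city


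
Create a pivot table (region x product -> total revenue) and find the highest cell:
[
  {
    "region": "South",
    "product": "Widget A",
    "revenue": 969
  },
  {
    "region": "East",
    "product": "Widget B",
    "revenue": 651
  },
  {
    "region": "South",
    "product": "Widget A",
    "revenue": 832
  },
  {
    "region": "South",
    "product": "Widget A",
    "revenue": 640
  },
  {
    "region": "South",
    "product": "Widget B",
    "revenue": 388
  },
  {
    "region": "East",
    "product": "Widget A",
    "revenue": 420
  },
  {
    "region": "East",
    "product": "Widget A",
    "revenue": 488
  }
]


Pivot: region (rows) x product (columns) -> total revenue

     Widget A      Widget B    
East           908           651  
South         2441           388  

Highest: South / Widget A = $2441

South / Widget A = $2441


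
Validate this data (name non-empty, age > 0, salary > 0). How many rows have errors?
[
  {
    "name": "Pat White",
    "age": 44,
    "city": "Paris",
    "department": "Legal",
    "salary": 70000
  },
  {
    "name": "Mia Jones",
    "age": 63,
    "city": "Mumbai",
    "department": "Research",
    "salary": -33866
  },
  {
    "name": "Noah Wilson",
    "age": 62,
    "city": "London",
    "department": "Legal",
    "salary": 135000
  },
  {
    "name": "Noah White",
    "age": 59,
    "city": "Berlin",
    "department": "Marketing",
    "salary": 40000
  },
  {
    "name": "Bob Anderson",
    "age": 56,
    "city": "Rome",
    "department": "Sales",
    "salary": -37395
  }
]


Validating 5 records:
Rules: name non-empty, age > 0, salary > 0

  Row 1 (Pat White): OK
  Row 2 (Mia Jones): negative salary: -33866
  Row 3 (Noah Wilson): OK
  Row 4 (Noah White): OK
  Row 5 (Bob Anderson): negative salary: -37395

Total errors: 2

2 errors


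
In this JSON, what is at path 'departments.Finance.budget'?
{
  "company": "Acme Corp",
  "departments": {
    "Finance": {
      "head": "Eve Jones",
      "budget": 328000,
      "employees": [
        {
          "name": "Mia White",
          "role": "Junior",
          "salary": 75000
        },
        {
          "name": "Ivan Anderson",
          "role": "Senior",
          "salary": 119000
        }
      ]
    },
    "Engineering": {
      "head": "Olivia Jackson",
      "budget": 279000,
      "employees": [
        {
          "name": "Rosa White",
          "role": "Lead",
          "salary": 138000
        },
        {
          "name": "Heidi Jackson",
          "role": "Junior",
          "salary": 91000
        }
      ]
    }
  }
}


Path: departments.Finance.budget

Navigate:
  -> departments
  -> Finance
  -> budget = 328000

328000
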